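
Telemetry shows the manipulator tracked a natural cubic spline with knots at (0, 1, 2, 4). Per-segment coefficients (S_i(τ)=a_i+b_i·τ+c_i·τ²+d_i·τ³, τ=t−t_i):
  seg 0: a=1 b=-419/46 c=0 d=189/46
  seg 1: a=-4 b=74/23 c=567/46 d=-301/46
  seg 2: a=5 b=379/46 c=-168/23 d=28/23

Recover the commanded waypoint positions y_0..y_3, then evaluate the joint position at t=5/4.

y_0 = S_0(0) = a_0 = 1
y_1 = S_1(0) = a_1 = -4
y_2 = S_2(0) = a_2 = 5
y_3 = S_2(2) = 2
t_q=5/4 is in segment 1 (τ=1/4); S_1(τ)=-7441/2944

y_0=1 y_1=-4 y_2=5 y_3=2
S(5/4) = -7441/2944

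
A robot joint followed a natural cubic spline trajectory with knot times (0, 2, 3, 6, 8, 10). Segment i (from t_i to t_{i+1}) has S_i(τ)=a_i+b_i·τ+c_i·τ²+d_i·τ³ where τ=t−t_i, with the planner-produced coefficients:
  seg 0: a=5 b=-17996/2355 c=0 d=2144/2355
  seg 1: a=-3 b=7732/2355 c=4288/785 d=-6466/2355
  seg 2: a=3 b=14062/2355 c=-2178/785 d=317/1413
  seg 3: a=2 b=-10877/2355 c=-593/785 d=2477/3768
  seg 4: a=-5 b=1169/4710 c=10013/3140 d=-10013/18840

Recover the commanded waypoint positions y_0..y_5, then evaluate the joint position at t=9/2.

y_0=5 y_1=-3 y_2=3 y_3=2 y_4=-5 y_5=4
S(9/2) = 40639/6280

y_0 = S_0(0) = a_0 = 5
y_1 = S_1(0) = a_1 = -3
y_2 = S_2(0) = a_2 = 3
y_3 = S_3(0) = a_3 = 2
y_4 = S_4(0) = a_4 = -5
y_5 = S_4(2) = 4
t_q=9/2 is in segment 2 (τ=3/2); S_2(τ)=40639/6280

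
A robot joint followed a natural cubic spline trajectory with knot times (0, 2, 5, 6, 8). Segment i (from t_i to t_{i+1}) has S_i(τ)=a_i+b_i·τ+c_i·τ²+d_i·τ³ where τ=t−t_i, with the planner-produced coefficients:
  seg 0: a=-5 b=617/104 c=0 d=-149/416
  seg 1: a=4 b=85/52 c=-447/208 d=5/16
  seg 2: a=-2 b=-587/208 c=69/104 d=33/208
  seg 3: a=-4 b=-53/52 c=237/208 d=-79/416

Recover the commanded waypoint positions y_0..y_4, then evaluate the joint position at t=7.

y_0 = S_0(0) = a_0 = -5
y_1 = S_1(0) = a_1 = 4
y_2 = S_2(0) = a_2 = -2
y_3 = S_3(0) = a_3 = -4
y_4 = S_3(2) = -3
t_q=7 is in segment 3 (τ=1); S_3(τ)=-1693/416

y_0=-5 y_1=4 y_2=-2 y_3=-4 y_4=-3
S(7) = -1693/416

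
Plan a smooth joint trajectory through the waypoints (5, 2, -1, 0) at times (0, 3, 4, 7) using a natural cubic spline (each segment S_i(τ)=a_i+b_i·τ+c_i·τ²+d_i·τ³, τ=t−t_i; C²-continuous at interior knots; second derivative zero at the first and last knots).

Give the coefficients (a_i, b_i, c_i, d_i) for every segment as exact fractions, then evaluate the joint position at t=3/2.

  seg 0: a=5 b=-5/63 c=0 d=-58/567
  seg 1: a=2 b=-179/63 c=-58/63 d=16/21
  seg 2: a=-1 b=-151/63 c=86/63 d=-86/567
S(3/2) = 127/28

Δ: Δ0=-1, Δ1=-3, Δ2=1/3
row 1: diag=8, rhs=-12; c'=1/8, d'=-3/2
row 2: denom=8−1·1/8=63/8; d'=(20−1·-3/2)/(63/8)=172/63
back: M2=172/63
back: M1=-3/2−1/8·172/63=-116/63
M: M0=0, M1=-116/63, M2=172/63, M3=0
seg 0: a=5, c=M0/2=0, d=(M1−M0)/(6·3)=-58/567, b=Δ0−h0·(2M0+M1)/6=-5/63
seg 1: a=2, c=M1/2=-58/63, d=(M2−M1)/(6·1)=16/21, b=Δ1−h1·(2M1+M2)/6=-179/63
seg 2: a=-1, c=M2/2=86/63, d=(M3−M2)/(6·3)=-86/567, b=Δ2−h2·(2M2+M3)/6=-151/63
t_q=3/2 → seg 0, τ=3/2; S=5+-5/63·τ+0·τ²+-58/567·τ³=127/28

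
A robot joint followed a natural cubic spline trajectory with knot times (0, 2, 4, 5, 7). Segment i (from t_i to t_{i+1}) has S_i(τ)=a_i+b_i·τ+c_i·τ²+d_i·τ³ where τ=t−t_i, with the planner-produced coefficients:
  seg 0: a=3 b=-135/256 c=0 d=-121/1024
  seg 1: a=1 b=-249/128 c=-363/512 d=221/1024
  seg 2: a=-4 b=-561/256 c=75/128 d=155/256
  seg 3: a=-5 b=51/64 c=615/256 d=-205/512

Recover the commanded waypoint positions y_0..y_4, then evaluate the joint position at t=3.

y_0=3 y_1=1 y_2=-4 y_3=-5 y_4=3
S(3) = -1473/1024

y_0 = S_0(0) = a_0 = 3
y_1 = S_1(0) = a_1 = 1
y_2 = S_2(0) = a_2 = -4
y_3 = S_3(0) = a_3 = -5
y_4 = S_3(2) = 3
t_q=3 is in segment 1 (τ=1); S_1(τ)=-1473/1024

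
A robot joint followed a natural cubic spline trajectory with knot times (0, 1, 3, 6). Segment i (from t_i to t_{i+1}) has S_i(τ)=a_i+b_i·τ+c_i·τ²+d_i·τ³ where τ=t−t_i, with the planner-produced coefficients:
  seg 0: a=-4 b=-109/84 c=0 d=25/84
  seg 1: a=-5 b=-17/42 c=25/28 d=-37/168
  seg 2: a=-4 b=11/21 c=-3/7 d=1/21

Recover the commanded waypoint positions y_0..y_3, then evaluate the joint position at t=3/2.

y_0=-4 y_1=-5 y_2=-4 y_3=-5
S(3/2) = -2243/448

y_0 = S_0(0) = a_0 = -4
y_1 = S_1(0) = a_1 = -5
y_2 = S_2(0) = a_2 = -4
y_3 = S_2(3) = -5
t_q=3/2 is in segment 1 (τ=1/2); S_1(τ)=-2243/448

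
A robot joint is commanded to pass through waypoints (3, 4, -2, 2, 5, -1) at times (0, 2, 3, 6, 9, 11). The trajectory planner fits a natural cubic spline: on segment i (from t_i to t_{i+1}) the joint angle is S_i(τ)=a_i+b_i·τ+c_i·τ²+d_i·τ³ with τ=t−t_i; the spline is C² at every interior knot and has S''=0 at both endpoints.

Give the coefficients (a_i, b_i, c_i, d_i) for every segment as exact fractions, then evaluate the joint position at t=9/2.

  seg 0: a=3 b=28577/9354 c=0 d=-5975/9354
  seg 1: a=4 b=-43123/9354 c=-5975/1559 d=22849/9354
  seg 2: a=-2 b=-23138/4677 c=10899/3118 d=-39343/84186
  seg 3: a=2 b=31877/9354 c=-3323/4677 d=-2585/84186
  seg 4: a=5 b=-7877/4677 c=-3077/3118 d=3077/18708
S(9/2) = -78153/24944

Δ: Δ0=1/2, Δ1=-6, Δ2=4/3, Δ3=1, Δ4=-3
row 1: diag=6, rhs=-39; c'=1/6, d'=-13/2
row 2: denom=8−1·1/6=47/6; d'=(44−1·-13/2)/(47/6)=303/47
row 3: denom=12−3·18/47=510/47; d'=(-2−3·303/47)/(510/47)=-59/30
row 4: denom=10−3·47/170=1559/170; d'=(-24−3·-59/30)/(1559/170)=-3077/1559
back: M4=-3077/1559
back: M3=-59/30−47/170·-3077/1559=-6646/4677
back: M2=303/47−18/47·-6646/4677=10899/1559
back: M1=-13/2−1/6·10899/1559=-11950/1559
M: M0=0, M1=-11950/1559, M2=10899/1559, M3=-6646/4677, M4=-3077/1559, M5=0
seg 0: a=3, c=M0/2=0, d=(M1−M0)/(6·2)=-5975/9354, b=Δ0−h0·(2M0+M1)/6=28577/9354
seg 1: a=4, c=M1/2=-5975/1559, d=(M2−M1)/(6·1)=22849/9354, b=Δ1−h1·(2M1+M2)/6=-43123/9354
seg 2: a=-2, c=M2/2=10899/3118, d=(M3−M2)/(6·3)=-39343/84186, b=Δ2−h2·(2M2+M3)/6=-23138/4677
seg 3: a=2, c=M3/2=-3323/4677, d=(M4−M3)/(6·3)=-2585/84186, b=Δ3−h3·(2M3+M4)/6=31877/9354
seg 4: a=5, c=M4/2=-3077/3118, d=(M5−M4)/(6·2)=3077/18708, b=Δ4−h4·(2M4+M5)/6=-7877/4677
t_q=9/2 → seg 2, τ=3/2; S=-2+-23138/4677·τ+10899/3118·τ²+-39343/84186·τ³=-78153/24944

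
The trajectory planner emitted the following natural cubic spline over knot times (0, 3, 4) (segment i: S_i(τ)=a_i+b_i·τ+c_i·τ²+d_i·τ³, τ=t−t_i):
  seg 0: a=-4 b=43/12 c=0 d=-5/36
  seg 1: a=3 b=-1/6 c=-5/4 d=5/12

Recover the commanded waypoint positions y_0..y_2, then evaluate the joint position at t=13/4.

y_0 = S_0(0) = a_0 = -4
y_1 = S_1(0) = a_1 = 3
y_2 = S_1(1) = 2
t_q=13/4 is in segment 1 (τ=1/4); S_1(τ)=739/256

y_0=-4 y_1=3 y_2=2
S(13/4) = 739/256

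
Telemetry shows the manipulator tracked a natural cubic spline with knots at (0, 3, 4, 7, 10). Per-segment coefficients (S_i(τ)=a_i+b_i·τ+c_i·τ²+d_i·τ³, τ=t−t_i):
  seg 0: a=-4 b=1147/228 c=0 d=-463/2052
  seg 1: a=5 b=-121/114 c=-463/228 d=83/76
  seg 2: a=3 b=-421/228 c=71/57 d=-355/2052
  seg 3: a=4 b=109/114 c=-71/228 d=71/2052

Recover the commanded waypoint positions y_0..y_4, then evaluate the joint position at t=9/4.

y_0=-4 y_1=5 y_2=3 y_3=4 y_4=5
S(9/4) = 23099/4864

y_0 = S_0(0) = a_0 = -4
y_1 = S_1(0) = a_1 = 5
y_2 = S_2(0) = a_2 = 3
y_3 = S_3(0) = a_3 = 4
y_4 = S_3(3) = 5
t_q=9/4 is in segment 0 (τ=9/4); S_0(τ)=23099/4864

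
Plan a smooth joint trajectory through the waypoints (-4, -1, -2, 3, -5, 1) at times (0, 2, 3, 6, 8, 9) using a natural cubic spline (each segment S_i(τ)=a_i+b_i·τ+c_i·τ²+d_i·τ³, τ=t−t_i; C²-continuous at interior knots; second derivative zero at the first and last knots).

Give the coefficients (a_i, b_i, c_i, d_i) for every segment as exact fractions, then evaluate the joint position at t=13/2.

  seg 0: a=-4 b=4541/1731 c=0 d=-3889/13848
  seg 1: a=-1 b=-2585/3462 c=-3889/2308 d=9913/6924
  seg 2: a=-2 b=1235/6924 c=1506/577 d=-4879/6924
  seg 3: a=3 b=-11033/3462 c=-8613/2308 d=2878/1731
  seg 4: a=-5 b=6361/3462 c=14411/2308 d=-14411/6924
S(13/2) = 6291/9232

Δ: Δ0=3/2, Δ1=-1, Δ2=5/3, Δ3=-4, Δ4=6
row 1: diag=6, rhs=-15; c'=1/6, d'=-5/2
row 2: denom=8−1·1/6=47/6; d'=(16−1·-5/2)/(47/6)=111/47
row 3: denom=10−3·18/47=416/47; d'=(-34−3·111/47)/(416/47)=-1931/416
row 4: denom=6−2·47/208=577/104; d'=(60−2·-1931/416)/(577/104)=14411/1154
back: M4=14411/1154
back: M3=-1931/416−47/208·14411/1154=-8613/1154
back: M2=111/47−18/47·-8613/1154=3012/577
back: M1=-5/2−1/6·3012/577=-3889/1154
M: M0=0, M1=-3889/1154, M2=3012/577, M3=-8613/1154, M4=14411/1154, M5=0
seg 0: a=-4, c=M0/2=0, d=(M1−M0)/(6·2)=-3889/13848, b=Δ0−h0·(2M0+M1)/6=4541/1731
seg 1: a=-1, c=M1/2=-3889/2308, d=(M2−M1)/(6·1)=9913/6924, b=Δ1−h1·(2M1+M2)/6=-2585/3462
seg 2: a=-2, c=M2/2=1506/577, d=(M3−M2)/(6·3)=-4879/6924, b=Δ2−h2·(2M2+M3)/6=1235/6924
seg 3: a=3, c=M3/2=-8613/2308, d=(M4−M3)/(6·2)=2878/1731, b=Δ3−h3·(2M3+M4)/6=-11033/3462
seg 4: a=-5, c=M4/2=14411/2308, d=(M5−M4)/(6·1)=-14411/6924, b=Δ4−h4·(2M4+M5)/6=6361/3462
t_q=13/2 → seg 3, τ=1/2; S=3+-11033/3462·τ+-8613/2308·τ²+2878/1731·τ³=6291/9232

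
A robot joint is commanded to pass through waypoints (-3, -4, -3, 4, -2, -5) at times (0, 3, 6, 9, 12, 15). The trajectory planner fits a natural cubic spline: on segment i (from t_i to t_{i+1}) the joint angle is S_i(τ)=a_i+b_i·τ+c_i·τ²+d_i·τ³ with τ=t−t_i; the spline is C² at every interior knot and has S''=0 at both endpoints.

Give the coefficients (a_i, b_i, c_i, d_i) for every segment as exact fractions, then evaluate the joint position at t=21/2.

  seg 0: a=-3 b=-16/57 c=0 d=-1/171
  seg 1: a=-4 b=-25/57 c=-1/19 d=53/513
  seg 2: a=-3 b=116/57 c=50/57 d=-7/27
  seg 3: a=4 b=17/57 c=-83/57 d=118/513
  seg 4: a=-2 b=-127/57 c=35/57 d=-35/513
S(21/2) = 37/19

Δ: Δ0=-1/3, Δ1=1/3, Δ2=7/3, Δ3=-2, Δ4=-1
row 1: diag=12, rhs=4; c'=1/4, d'=1/3
row 2: denom=12−3·1/4=45/4; d'=(12−3·1/3)/(45/4)=44/45
row 3: denom=12−3·4/15=56/5; d'=(-26−3·44/45)/(56/5)=-31/12
row 4: denom=12−3·15/56=627/56; d'=(6−3·-31/12)/(627/56)=70/57
back: M4=70/57
back: M3=-31/12−15/56·70/57=-166/57
back: M2=44/45−4/15·-166/57=100/57
back: M1=1/3−1/4·100/57=-2/19
M: M0=0, M1=-2/19, M2=100/57, M3=-166/57, M4=70/57, M5=0
seg 0: a=-3, c=M0/2=0, d=(M1−M0)/(6·3)=-1/171, b=Δ0−h0·(2M0+M1)/6=-16/57
seg 1: a=-4, c=M1/2=-1/19, d=(M2−M1)/(6·3)=53/513, b=Δ1−h1·(2M1+M2)/6=-25/57
seg 2: a=-3, c=M2/2=50/57, d=(M3−M2)/(6·3)=-7/27, b=Δ2−h2·(2M2+M3)/6=116/57
seg 3: a=4, c=M3/2=-83/57, d=(M4−M3)/(6·3)=118/513, b=Δ3−h3·(2M3+M4)/6=17/57
seg 4: a=-2, c=M4/2=35/57, d=(M5−M4)/(6·3)=-35/513, b=Δ4−h4·(2M4+M5)/6=-127/57
t_q=21/2 → seg 3, τ=3/2; S=4+17/57·τ+-83/57·τ²+118/513·τ³=37/19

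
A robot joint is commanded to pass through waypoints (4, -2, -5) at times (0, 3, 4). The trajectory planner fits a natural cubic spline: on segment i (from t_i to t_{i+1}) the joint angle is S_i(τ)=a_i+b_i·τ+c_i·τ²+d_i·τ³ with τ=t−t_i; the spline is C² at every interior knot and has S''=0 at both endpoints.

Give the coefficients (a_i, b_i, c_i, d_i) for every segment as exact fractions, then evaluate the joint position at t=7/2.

Δ: Δ0=-2, Δ1=-3
row 1: diag=8, rhs=-6; c'=1/8, d'=-3/4
back: M1=-3/4
M: M0=0, M1=-3/4, M2=0
seg 0: a=4, c=M0/2=0, d=(M1−M0)/(6·3)=-1/24, b=Δ0−h0·(2M0+M1)/6=-13/8
seg 1: a=-2, c=M1/2=-3/8, d=(M2−M1)/(6·1)=1/8, b=Δ1−h1·(2M1+M2)/6=-11/4
t_q=7/2 → seg 1, τ=1/2; S=-2+-11/4·τ+-3/8·τ²+1/8·τ³=-221/64

  seg 0: a=4 b=-13/8 c=0 d=-1/24
  seg 1: a=-2 b=-11/4 c=-3/8 d=1/8
S(7/2) = -221/64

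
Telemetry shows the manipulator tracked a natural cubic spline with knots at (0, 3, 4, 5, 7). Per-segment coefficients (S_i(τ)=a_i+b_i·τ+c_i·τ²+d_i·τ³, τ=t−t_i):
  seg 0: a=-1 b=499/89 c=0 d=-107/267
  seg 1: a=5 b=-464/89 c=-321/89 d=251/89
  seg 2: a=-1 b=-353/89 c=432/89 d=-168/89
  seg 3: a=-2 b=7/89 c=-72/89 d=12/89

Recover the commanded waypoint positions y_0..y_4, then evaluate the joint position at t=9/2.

y_0 = S_0(0) = a_0 = -1
y_1 = S_1(0) = a_1 = 5
y_2 = S_2(0) = a_2 = -1
y_3 = S_3(0) = a_3 = -2
y_4 = S_3(2) = -4
t_q=9/2 is in segment 2 (τ=1/2); S_2(τ)=-357/178

y_0=-1 y_1=5 y_2=-1 y_3=-2 y_4=-4
S(9/2) = -357/178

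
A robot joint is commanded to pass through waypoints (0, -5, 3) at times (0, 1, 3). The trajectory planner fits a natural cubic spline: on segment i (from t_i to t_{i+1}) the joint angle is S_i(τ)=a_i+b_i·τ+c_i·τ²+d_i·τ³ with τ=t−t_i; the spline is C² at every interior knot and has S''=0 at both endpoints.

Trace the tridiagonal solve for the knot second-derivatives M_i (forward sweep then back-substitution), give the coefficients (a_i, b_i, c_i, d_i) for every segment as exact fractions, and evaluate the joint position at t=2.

Δ: Δ0=-5, Δ1=4
row 1: diag=6, rhs=54; c'=1/3, d'=9
back: M1=9
M: M0=0, M1=9, M2=0
seg 0: a=0, c=M0/2=0, d=(M1−M0)/(6·1)=3/2, b=Δ0−h0·(2M0+M1)/6=-13/2
seg 1: a=-5, c=M1/2=9/2, d=(M2−M1)/(6·2)=-3/4, b=Δ1−h1·(2M1+M2)/6=-2
t_q=2 → seg 1, τ=1; S=-5+-2·τ+9/2·τ²+-3/4·τ³=-13/4

  seg 0: a=0 b=-13/2 c=0 d=3/2
  seg 1: a=-5 b=-2 c=9/2 d=-3/4
S(2) = -13/4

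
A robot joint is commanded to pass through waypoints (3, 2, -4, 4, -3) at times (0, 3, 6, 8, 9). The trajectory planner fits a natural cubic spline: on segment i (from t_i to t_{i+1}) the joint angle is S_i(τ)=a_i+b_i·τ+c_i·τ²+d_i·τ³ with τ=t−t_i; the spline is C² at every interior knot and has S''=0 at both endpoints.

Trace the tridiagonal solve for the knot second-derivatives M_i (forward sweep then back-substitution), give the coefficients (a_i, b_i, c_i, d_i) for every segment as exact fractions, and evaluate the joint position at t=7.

Δ: Δ0=-1/3, Δ1=-2, Δ2=4, Δ3=-7
row 1: diag=12, rhs=-10; c'=1/4, d'=-5/6
row 2: denom=10−3·1/4=37/4; d'=(36−3·-5/6)/(37/4)=154/37
row 3: denom=6−2·8/37=206/37; d'=(-66−2·154/37)/(206/37)=-1375/103
back: M3=-1375/103
back: M2=154/37−8/37·-1375/103=726/103
back: M1=-5/6−1/4·726/103=-802/309
M: M0=0, M1=-802/309, M2=726/103, M3=-1375/103, M4=0
seg 0: a=3, c=M0/2=0, d=(M1−M0)/(6·3)=-401/2781, b=Δ0−h0·(2M0+M1)/6=298/309
seg 1: a=2, c=M1/2=-401/309, d=(M2−M1)/(6·3)=1490/2781, b=Δ1−h1·(2M1+M2)/6=-905/309
seg 2: a=-4, c=M2/2=363/103, d=(M3−M2)/(6·2)=-2101/1236, b=Δ2−h2·(2M2+M3)/6=1159/309
seg 3: a=4, c=M3/2=-1375/206, d=(M4−M3)/(6·1)=1375/618, b=Δ3−h3·(2M3+M4)/6=-788/309
t_q=7 → seg 2, τ=1; S=-4+1159/309·τ+363/103·τ²+-2101/1236·τ³=649/412

  seg 0: a=3 b=298/309 c=0 d=-401/2781
  seg 1: a=2 b=-905/309 c=-401/309 d=1490/2781
  seg 2: a=-4 b=1159/309 c=363/103 d=-2101/1236
  seg 3: a=4 b=-788/309 c=-1375/206 d=1375/618
S(7) = 649/412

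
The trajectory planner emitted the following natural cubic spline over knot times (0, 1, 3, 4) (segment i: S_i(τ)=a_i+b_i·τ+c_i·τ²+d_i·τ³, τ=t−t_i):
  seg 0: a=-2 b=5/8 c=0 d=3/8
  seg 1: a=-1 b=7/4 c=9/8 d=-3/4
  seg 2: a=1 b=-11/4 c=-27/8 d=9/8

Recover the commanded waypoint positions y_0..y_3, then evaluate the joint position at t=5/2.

y_0 = S_0(0) = a_0 = -2
y_1 = S_1(0) = a_1 = -1
y_2 = S_2(0) = a_2 = 1
y_3 = S_2(1) = -4
t_q=5/2 is in segment 1 (τ=3/2); S_1(τ)=13/8

y_0=-2 y_1=-1 y_2=1 y_3=-4
S(5/2) = 13/8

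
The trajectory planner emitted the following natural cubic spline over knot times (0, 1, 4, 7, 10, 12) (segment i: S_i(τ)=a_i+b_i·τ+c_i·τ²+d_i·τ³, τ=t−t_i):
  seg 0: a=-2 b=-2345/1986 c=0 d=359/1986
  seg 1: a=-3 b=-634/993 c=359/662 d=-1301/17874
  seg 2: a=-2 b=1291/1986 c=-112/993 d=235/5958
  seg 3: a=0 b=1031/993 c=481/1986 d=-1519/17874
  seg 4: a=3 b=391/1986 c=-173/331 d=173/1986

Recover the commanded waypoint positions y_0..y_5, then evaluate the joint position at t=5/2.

y_0=-2 y_1=-3 y_2=-2 y_3=0 y_4=3 y_5=2
S(5/2) = -15799/5296

y_0 = S_0(0) = a_0 = -2
y_1 = S_1(0) = a_1 = -3
y_2 = S_2(0) = a_2 = -2
y_3 = S_3(0) = a_3 = 0
y_4 = S_4(0) = a_4 = 3
y_5 = S_4(2) = 2
t_q=5/2 is in segment 1 (τ=3/2); S_1(τ)=-15799/5296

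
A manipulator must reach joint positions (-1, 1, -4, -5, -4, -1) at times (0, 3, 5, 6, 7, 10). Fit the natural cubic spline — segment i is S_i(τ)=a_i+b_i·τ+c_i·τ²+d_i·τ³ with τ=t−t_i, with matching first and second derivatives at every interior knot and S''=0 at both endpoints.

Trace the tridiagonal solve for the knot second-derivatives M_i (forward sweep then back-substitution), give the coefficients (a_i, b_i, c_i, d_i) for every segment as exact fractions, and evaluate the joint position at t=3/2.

  seg 0: a=-1 b=1489/828 c=0 d=-937/7452
  seg 1: a=1 b=-661/414 c=-937/828 d=563/1656
  seg 2: a=-4 b=-47/23 c=188/207 d=28/207
  seg 3: a=-5 b=37/207 c=272/207 d=-34/69
  seg 4: a=-4 b=275/207 c=-34/207 d=34/1863
S(3/2) = 937/736

Δ: Δ0=2/3, Δ1=-5/2, Δ2=-1, Δ3=1, Δ4=1
row 1: diag=10, rhs=-19; c'=1/5, d'=-19/10
row 2: denom=6−2·1/5=28/5; d'=(9−2·-19/10)/(28/5)=16/7
row 3: denom=4−1·5/28=107/28; d'=(12−1·16/7)/(107/28)=272/107
row 4: denom=8−1·28/107=828/107; d'=(0−1·272/107)/(828/107)=-68/207
back: M4=-68/207
back: M3=272/107−28/107·-68/207=544/207
back: M2=16/7−5/28·544/207=376/207
back: M1=-19/10−1/5·376/207=-937/414
M: M0=0, M1=-937/414, M2=376/207, M3=544/207, M4=-68/207, M5=0
seg 0: a=-1, c=M0/2=0, d=(M1−M0)/(6·3)=-937/7452, b=Δ0−h0·(2M0+M1)/6=1489/828
seg 1: a=1, c=M1/2=-937/828, d=(M2−M1)/(6·2)=563/1656, b=Δ1−h1·(2M1+M2)/6=-661/414
seg 2: a=-4, c=M2/2=188/207, d=(M3−M2)/(6·1)=28/207, b=Δ2−h2·(2M2+M3)/6=-47/23
seg 3: a=-5, c=M3/2=272/207, d=(M4−M3)/(6·1)=-34/69, b=Δ3−h3·(2M3+M4)/6=37/207
seg 4: a=-4, c=M4/2=-34/207, d=(M5−M4)/(6·3)=34/1863, b=Δ4−h4·(2M4+M5)/6=275/207
t_q=3/2 → seg 0, τ=3/2; S=-1+1489/828·τ+0·τ²+-937/7452·τ³=937/736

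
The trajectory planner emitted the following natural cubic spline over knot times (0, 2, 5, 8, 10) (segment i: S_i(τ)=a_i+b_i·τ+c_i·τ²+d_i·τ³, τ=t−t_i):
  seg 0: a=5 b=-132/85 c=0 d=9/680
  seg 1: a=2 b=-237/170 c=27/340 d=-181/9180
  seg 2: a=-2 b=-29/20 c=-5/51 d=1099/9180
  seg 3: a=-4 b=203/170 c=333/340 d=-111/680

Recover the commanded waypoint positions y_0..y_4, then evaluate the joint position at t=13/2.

y_0=5 y_1=2 y_2=-2 y_3=-4 y_4=1
S(13/2) = -10857/2720

y_0 = S_0(0) = a_0 = 5
y_1 = S_1(0) = a_1 = 2
y_2 = S_2(0) = a_2 = -2
y_3 = S_3(0) = a_3 = -4
y_4 = S_3(2) = 1
t_q=13/2 is in segment 2 (τ=3/2); S_2(τ)=-10857/2720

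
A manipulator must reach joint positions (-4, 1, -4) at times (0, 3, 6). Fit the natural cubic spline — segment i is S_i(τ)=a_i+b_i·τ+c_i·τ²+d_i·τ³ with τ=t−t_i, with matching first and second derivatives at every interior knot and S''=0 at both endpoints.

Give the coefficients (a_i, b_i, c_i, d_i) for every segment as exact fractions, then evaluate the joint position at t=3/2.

Δ: Δ0=5/3, Δ1=-5/3
row 1: diag=12, rhs=-20; c'=1/4, d'=-5/3
back: M1=-5/3
M: M0=0, M1=-5/3, M2=0
seg 0: a=-4, c=M0/2=0, d=(M1−M0)/(6·3)=-5/54, b=Δ0−h0·(2M0+M1)/6=5/2
seg 1: a=1, c=M1/2=-5/6, d=(M2−M1)/(6·3)=5/54, b=Δ1−h1·(2M1+M2)/6=0
t_q=3/2 → seg 0, τ=3/2; S=-4+5/2·τ+0·τ²+-5/54·τ³=-9/16

  seg 0: a=-4 b=5/2 c=0 d=-5/54
  seg 1: a=1 b=0 c=-5/6 d=5/54
S(3/2) = -9/16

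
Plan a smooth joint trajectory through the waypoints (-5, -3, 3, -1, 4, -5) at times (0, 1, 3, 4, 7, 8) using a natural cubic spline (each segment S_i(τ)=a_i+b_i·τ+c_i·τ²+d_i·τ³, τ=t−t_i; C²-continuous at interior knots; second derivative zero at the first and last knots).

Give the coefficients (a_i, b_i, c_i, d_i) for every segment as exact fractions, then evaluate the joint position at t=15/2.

  seg 0: a=-5 b=1633/1284 c=0 d=935/1284
  seg 1: a=-3 b=2219/642 c=935/428 d=-1549/1284
  seg 2: a=3 b=-1465/642 c=-2163/428 d=4283/1284
  seg 3: a=-1 b=-3059/1284 c=530/107 d=-4627/3852
  seg 4: a=4 b=-3271/642 c=-2507/428 d=2507/1284
S(15/2) = 795/3424

Δ: Δ0=2, Δ1=3, Δ2=-4, Δ3=5/3, Δ4=-9
row 1: diag=6, rhs=6; c'=1/3, d'=1
row 2: denom=6−2·1/3=16/3; d'=(-42−2·1)/(16/3)=-33/4
row 3: denom=8−1·3/16=125/16; d'=(34−1·-33/4)/(125/16)=676/125
row 4: denom=8−3·48/125=856/125; d'=(-64−3·676/125)/(856/125)=-2507/214
back: M4=-2507/214
back: M3=676/125−48/125·-2507/214=1060/107
back: M2=-33/4−3/16·1060/107=-2163/214
back: M1=1−1/3·-2163/214=935/214
M: M0=0, M1=935/214, M2=-2163/214, M3=1060/107, M4=-2507/214, M5=0
seg 0: a=-5, c=M0/2=0, d=(M1−M0)/(6·1)=935/1284, b=Δ0−h0·(2M0+M1)/6=1633/1284
seg 1: a=-3, c=M1/2=935/428, d=(M2−M1)/(6·2)=-1549/1284, b=Δ1−h1·(2M1+M2)/6=2219/642
seg 2: a=3, c=M2/2=-2163/428, d=(M3−M2)/(6·1)=4283/1284, b=Δ2−h2·(2M2+M3)/6=-1465/642
seg 3: a=-1, c=M3/2=530/107, d=(M4−M3)/(6·3)=-4627/3852, b=Δ3−h3·(2M3+M4)/6=-3059/1284
seg 4: a=4, c=M4/2=-2507/428, d=(M5−M4)/(6·1)=2507/1284, b=Δ4−h4·(2M4+M5)/6=-3271/642
t_q=15/2 → seg 4, τ=1/2; S=4+-3271/642·τ+-2507/428·τ²+2507/1284·τ³=795/3424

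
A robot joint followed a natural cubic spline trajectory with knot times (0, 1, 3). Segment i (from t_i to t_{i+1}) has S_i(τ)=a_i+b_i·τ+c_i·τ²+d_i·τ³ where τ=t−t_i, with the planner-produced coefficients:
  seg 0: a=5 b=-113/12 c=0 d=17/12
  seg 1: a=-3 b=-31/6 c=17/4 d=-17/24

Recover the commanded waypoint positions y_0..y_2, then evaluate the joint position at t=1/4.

y_0=5 y_1=-3 y_2=-2
S(1/4) = 683/256

y_0 = S_0(0) = a_0 = 5
y_1 = S_1(0) = a_1 = -3
y_2 = S_1(2) = -2
t_q=1/4 is in segment 0 (τ=1/4); S_0(τ)=683/256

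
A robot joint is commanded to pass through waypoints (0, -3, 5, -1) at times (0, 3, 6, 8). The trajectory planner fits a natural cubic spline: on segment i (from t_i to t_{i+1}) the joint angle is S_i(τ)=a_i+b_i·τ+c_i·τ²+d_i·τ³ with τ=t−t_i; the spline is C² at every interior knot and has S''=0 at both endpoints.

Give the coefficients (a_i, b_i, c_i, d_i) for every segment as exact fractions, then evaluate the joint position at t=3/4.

  seg 0: a=0 b=-272/111 c=0 d=161/999
  seg 1: a=-3 b=211/111 c=161/111 d=-398/999
  seg 2: a=5 b=-17/111 c=-79/37 d=79/222
S(3/4) = -4191/2368

Δ: Δ0=-1, Δ1=8/3, Δ2=-3
row 1: diag=12, rhs=22; c'=1/4, d'=11/6
row 2: denom=10−3·1/4=37/4; d'=(-34−3·11/6)/(37/4)=-158/37
back: M2=-158/37
back: M1=11/6−1/4·-158/37=322/111
M: M0=0, M1=322/111, M2=-158/37, M3=0
seg 0: a=0, c=M0/2=0, d=(M1−M0)/(6·3)=161/999, b=Δ0−h0·(2M0+M1)/6=-272/111
seg 1: a=-3, c=M1/2=161/111, d=(M2−M1)/(6·3)=-398/999, b=Δ1−h1·(2M1+M2)/6=211/111
seg 2: a=5, c=M2/2=-79/37, d=(M3−M2)/(6·2)=79/222, b=Δ2−h2·(2M2+M3)/6=-17/111
t_q=3/4 → seg 0, τ=3/4; S=0+-272/111·τ+0·τ²+161/999·τ³=-4191/2368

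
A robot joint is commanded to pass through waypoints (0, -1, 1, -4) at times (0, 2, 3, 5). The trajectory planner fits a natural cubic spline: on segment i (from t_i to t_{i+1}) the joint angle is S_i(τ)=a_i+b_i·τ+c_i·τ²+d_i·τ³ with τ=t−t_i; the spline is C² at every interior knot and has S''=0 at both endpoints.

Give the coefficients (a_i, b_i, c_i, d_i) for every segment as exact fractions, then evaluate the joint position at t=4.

  seg 0: a=0 b=-113/70 c=0 d=39/140
  seg 1: a=-1 b=121/70 c=117/70 d=-7/5
  seg 2: a=1 b=61/70 c=-177/70 d=59/140
S(4) = -33/140

Δ: Δ0=-1/2, Δ1=2, Δ2=-5/2
row 1: diag=6, rhs=15; c'=1/6, d'=5/2
row 2: denom=6−1·1/6=35/6; d'=(-27−1·5/2)/(35/6)=-177/35
back: M2=-177/35
back: M1=5/2−1/6·-177/35=117/35
M: M0=0, M1=117/35, M2=-177/35, M3=0
seg 0: a=0, c=M0/2=0, d=(M1−M0)/(6·2)=39/140, b=Δ0−h0·(2M0+M1)/6=-113/70
seg 1: a=-1, c=M1/2=117/70, d=(M2−M1)/(6·1)=-7/5, b=Δ1−h1·(2M1+M2)/6=121/70
seg 2: a=1, c=M2/2=-177/70, d=(M3−M2)/(6·2)=59/140, b=Δ2−h2·(2M2+M3)/6=61/70
t_q=4 → seg 2, τ=1; S=1+61/70·τ+-177/70·τ²+59/140·τ³=-33/140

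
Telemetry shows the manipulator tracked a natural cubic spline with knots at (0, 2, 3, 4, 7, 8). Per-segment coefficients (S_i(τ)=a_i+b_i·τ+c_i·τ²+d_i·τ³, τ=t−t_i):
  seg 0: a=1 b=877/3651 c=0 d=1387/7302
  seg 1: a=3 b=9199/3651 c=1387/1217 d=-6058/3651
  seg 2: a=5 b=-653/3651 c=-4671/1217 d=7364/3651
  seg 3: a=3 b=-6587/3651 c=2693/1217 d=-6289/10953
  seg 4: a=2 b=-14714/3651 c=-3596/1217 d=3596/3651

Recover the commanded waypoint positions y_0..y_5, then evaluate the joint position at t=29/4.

y_0=1 y_1=3 y_2=5 y_3=3 y_4=2 y_5=-4
S(29/4) = 16029/19472

y_0 = S_0(0) = a_0 = 1
y_1 = S_1(0) = a_1 = 3
y_2 = S_2(0) = a_2 = 5
y_3 = S_3(0) = a_3 = 3
y_4 = S_4(0) = a_4 = 2
y_5 = S_4(1) = -4
t_q=29/4 is in segment 4 (τ=1/4); S_4(τ)=16029/19472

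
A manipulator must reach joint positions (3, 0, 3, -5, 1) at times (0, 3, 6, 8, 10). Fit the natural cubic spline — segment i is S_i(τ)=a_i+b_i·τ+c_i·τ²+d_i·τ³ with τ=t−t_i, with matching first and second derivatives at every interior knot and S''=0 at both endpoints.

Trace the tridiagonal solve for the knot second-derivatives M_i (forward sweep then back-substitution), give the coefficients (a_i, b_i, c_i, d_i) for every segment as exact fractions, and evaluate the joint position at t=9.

  seg 0: a=3 b=-297/140 c=0 d=157/1260
  seg 1: a=0 b=87/70 c=157/140 d=-101/252
  seg 2: a=3 b=-57/20 c=-87/35 d=107/112
  seg 3: a=-5 b=-93/70 c=909/280 d=-303/560
S(9) = -2029/560

Δ: Δ0=-1, Δ1=1, Δ2=-4, Δ3=3
row 1: diag=12, rhs=12; c'=1/4, d'=1
row 2: denom=10−3·1/4=37/4; d'=(-30−3·1)/(37/4)=-132/37
row 3: denom=8−2·8/37=280/37; d'=(42−2·-132/37)/(280/37)=909/140
back: M3=909/140
back: M2=-132/37−8/37·909/140=-174/35
back: M1=1−1/4·-174/35=157/70
M: M0=0, M1=157/70, M2=-174/35, M3=909/140, M4=0
seg 0: a=3, c=M0/2=0, d=(M1−M0)/(6·3)=157/1260, b=Δ0−h0·(2M0+M1)/6=-297/140
seg 1: a=0, c=M1/2=157/140, d=(M2−M1)/(6·3)=-101/252, b=Δ1−h1·(2M1+M2)/6=87/70
seg 2: a=3, c=M2/2=-87/35, d=(M3−M2)/(6·2)=107/112, b=Δ2−h2·(2M2+M3)/6=-57/20
seg 3: a=-5, c=M3/2=909/280, d=(M4−M3)/(6·2)=-303/560, b=Δ3−h3·(2M3+M4)/6=-93/70
t_q=9 → seg 3, τ=1; S=-5+-93/70·τ+909/280·τ²+-303/560·τ³=-2029/560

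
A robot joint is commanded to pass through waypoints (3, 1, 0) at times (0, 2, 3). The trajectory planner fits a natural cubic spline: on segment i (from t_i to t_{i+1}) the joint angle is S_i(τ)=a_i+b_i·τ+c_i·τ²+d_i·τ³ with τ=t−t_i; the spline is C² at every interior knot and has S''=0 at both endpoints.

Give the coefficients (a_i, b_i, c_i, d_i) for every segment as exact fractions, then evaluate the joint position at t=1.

Δ: Δ0=-1, Δ1=-1
row 1: diag=6, rhs=0; c'=1/6, d'=0
back: M1=0
M: M0=0, M1=0, M2=0
seg 0: a=3, c=M0/2=0, d=(M1−M0)/(6·2)=0, b=Δ0−h0·(2M0+M1)/6=-1
seg 1: a=1, c=M1/2=0, d=(M2−M1)/(6·1)=0, b=Δ1−h1·(2M1+M2)/6=-1
t_q=1 → seg 0, τ=1; S=3+-1·τ+0·τ²+0·τ³=2

  seg 0: a=3 b=-1 c=0 d=0
  seg 1: a=1 b=-1 c=0 d=0
S(1) = 2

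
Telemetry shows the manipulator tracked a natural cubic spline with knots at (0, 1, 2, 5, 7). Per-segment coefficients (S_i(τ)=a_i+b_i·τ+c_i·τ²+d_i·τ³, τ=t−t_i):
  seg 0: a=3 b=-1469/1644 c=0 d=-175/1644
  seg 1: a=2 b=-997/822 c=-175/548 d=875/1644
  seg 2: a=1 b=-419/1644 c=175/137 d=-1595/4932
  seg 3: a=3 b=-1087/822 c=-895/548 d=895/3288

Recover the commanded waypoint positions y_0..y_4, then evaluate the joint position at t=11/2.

y_0 = S_0(0) = a_0 = 3
y_1 = S_1(0) = a_1 = 2
y_2 = S_2(0) = a_2 = 1
y_3 = S_3(0) = a_3 = 3
y_4 = S_3(2) = -4
t_q=11/2 is in segment 3 (τ=1/2); S_3(τ)=17225/8768

y_0=3 y_1=2 y_2=1 y_3=3 y_4=-4
S(11/2) = 17225/8768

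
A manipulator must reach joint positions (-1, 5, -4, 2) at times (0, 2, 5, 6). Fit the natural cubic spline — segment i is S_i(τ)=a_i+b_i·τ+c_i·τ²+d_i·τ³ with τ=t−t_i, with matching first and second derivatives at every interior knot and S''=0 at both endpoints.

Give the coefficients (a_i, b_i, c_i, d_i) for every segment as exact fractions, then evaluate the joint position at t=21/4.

Δ: Δ0=3, Δ1=-3, Δ2=6
row 1: diag=10, rhs=-36; c'=3/10, d'=-18/5
row 2: denom=8−3·3/10=71/10; d'=(54−3·-18/5)/(71/10)=648/71
back: M2=648/71
back: M1=-18/5−3/10·648/71=-450/71
M: M0=0, M1=-450/71, M2=648/71, M3=0
seg 0: a=-1, c=M0/2=0, d=(M1−M0)/(6·2)=-75/142, b=Δ0−h0·(2M0+M1)/6=363/71
seg 1: a=5, c=M1/2=-225/71, d=(M2−M1)/(6·3)=61/71, b=Δ1−h1·(2M1+M2)/6=-87/71
seg 2: a=-4, c=M2/2=324/71, d=(M3−M2)/(6·1)=-108/71, b=Δ2−h2·(2M2+M3)/6=210/71
t_q=21/4 → seg 2, τ=1/4; S=-4+210/71·τ+324/71·τ²+-108/71·τ³=-3407/1136

  seg 0: a=-1 b=363/71 c=0 d=-75/142
  seg 1: a=5 b=-87/71 c=-225/71 d=61/71
  seg 2: a=-4 b=210/71 c=324/71 d=-108/71
S(21/4) = -3407/1136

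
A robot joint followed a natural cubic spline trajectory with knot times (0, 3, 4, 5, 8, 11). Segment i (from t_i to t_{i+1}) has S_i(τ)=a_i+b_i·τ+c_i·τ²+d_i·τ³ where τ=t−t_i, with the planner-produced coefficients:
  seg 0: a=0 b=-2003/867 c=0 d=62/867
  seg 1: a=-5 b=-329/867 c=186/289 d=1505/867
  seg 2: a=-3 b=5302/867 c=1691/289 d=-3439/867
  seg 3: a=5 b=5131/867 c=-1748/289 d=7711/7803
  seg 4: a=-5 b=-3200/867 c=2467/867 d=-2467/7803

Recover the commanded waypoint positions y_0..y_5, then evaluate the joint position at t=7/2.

y_0=0 y_1=-5 y_2=-3 y_3=5 y_4=-5 y_5=1
S(7/2) = -11125/2312

y_0 = S_0(0) = a_0 = 0
y_1 = S_1(0) = a_1 = -5
y_2 = S_2(0) = a_2 = -3
y_3 = S_3(0) = a_3 = 5
y_4 = S_4(0) = a_4 = -5
y_5 = S_4(3) = 1
t_q=7/2 is in segment 1 (τ=1/2); S_1(τ)=-11125/2312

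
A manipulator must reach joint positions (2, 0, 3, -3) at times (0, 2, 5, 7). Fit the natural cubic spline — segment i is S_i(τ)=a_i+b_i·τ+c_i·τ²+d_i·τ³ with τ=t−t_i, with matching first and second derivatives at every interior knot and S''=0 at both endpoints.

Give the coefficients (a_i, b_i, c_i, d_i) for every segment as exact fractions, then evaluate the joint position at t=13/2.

Δ: Δ0=-1, Δ1=1, Δ2=-3
row 1: diag=10, rhs=12; c'=3/10, d'=6/5
row 2: denom=10−3·3/10=91/10; d'=(-24−3·6/5)/(91/10)=-276/91
back: M2=-276/91
back: M1=6/5−3/10·-276/91=192/91
M: M0=0, M1=192/91, M2=-276/91, M3=0
seg 0: a=2, c=M0/2=0, d=(M1−M0)/(6·2)=16/91, b=Δ0−h0·(2M0+M1)/6=-155/91
seg 1: a=0, c=M1/2=96/91, d=(M2−M1)/(6·3)=-2/7, b=Δ1−h1·(2M1+M2)/6=37/91
seg 2: a=3, c=M2/2=-138/91, d=(M3−M2)/(6·2)=23/91, b=Δ2−h2·(2M2+M3)/6=-89/91
t_q=13/2 → seg 2, τ=3/2; S=3+-89/91·τ+-138/91·τ²+23/91·τ³=-747/728

  seg 0: a=2 b=-155/91 c=0 d=16/91
  seg 1: a=0 b=37/91 c=96/91 d=-2/7
  seg 2: a=3 b=-89/91 c=-138/91 d=23/91
S(13/2) = -747/728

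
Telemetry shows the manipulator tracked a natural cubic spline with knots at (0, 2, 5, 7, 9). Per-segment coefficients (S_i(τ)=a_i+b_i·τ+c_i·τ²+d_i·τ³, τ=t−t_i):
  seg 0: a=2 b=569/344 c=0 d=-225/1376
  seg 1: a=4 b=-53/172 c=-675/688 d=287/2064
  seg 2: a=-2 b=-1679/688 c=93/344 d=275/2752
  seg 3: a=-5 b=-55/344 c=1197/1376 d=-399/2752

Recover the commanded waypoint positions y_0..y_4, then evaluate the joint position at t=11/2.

y_0=2 y_1=4 y_2=-2 y_3=-5 y_4=-3
S(11/2) = -69133/22016

y_0 = S_0(0) = a_0 = 2
y_1 = S_1(0) = a_1 = 4
y_2 = S_2(0) = a_2 = -2
y_3 = S_3(0) = a_3 = -5
y_4 = S_3(2) = -3
t_q=11/2 is in segment 2 (τ=1/2); S_2(τ)=-69133/22016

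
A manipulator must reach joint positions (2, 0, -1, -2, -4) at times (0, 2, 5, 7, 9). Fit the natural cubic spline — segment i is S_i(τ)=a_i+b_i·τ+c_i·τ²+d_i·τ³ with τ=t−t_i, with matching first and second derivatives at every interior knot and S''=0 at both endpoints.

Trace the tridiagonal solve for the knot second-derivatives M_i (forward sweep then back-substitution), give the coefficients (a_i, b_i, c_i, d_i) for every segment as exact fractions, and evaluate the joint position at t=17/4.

Δ: Δ0=-1, Δ1=-1/3, Δ2=-1/2, Δ3=-1
row 1: diag=10, rhs=4; c'=3/10, d'=2/5
row 2: denom=10−3·3/10=91/10; d'=(-1−3·2/5)/(91/10)=-22/91
row 3: denom=8−2·20/91=688/91; d'=(-3−2·-22/91)/(688/91)=-229/688
back: M3=-229/688
back: M2=-22/91−20/91·-229/688=-29/172
back: M1=2/5−3/10·-29/172=155/344
M: M0=0, M1=155/344, M2=-29/172, M3=-229/688, M4=0
seg 0: a=2, c=M0/2=0, d=(M1−M0)/(6·2)=155/4128, b=Δ0−h0·(2M0+M1)/6=-1187/1032
seg 1: a=0, c=M1/2=155/688, d=(M2−M1)/(6·3)=-71/2064, b=Δ1−h1·(2M1+M2)/6=-361/516
seg 2: a=-1, c=M2/2=-29/344, d=(M3−M2)/(6·2)=-113/8256, b=Δ2−h2·(2M2+M3)/6=-571/2064
seg 3: a=-2, c=M3/2=-229/1376, d=(M4−M3)/(6·2)=229/8256, b=Δ3−h3·(2M3+M4)/6=-803/1032
t_q=17/4 → seg 1, τ=9/4; S=0+-361/516·τ+155/688·τ²+-71/2064·τ³=-36345/44032

  seg 0: a=2 b=-1187/1032 c=0 d=155/4128
  seg 1: a=0 b=-361/516 c=155/688 d=-71/2064
  seg 2: a=-1 b=-571/2064 c=-29/344 d=-113/8256
  seg 3: a=-2 b=-803/1032 c=-229/1376 d=229/8256
S(17/4) = -36345/44032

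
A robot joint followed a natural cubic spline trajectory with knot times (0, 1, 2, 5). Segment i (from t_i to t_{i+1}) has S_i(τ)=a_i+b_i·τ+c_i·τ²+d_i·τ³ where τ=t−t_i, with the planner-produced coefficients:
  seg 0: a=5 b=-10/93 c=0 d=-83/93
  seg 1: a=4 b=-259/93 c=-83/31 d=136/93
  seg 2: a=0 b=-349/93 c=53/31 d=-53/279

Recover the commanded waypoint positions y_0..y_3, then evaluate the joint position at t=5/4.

y_0=5 y_1=4 y_2=0 y_3=-1
S(5/4) = 1567/496

y_0 = S_0(0) = a_0 = 5
y_1 = S_1(0) = a_1 = 4
y_2 = S_2(0) = a_2 = 0
y_3 = S_2(3) = -1
t_q=5/4 is in segment 1 (τ=1/4); S_1(τ)=1567/496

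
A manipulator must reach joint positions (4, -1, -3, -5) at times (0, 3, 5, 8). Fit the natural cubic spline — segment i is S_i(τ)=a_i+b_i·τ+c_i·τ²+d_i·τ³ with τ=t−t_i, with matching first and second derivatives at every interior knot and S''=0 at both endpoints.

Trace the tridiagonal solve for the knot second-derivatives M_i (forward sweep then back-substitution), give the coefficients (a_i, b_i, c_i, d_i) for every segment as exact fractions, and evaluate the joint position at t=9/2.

  seg 0: a=4 b=-89/48 c=0 d=1/48
  seg 1: a=-1 b=-31/24 c=3/16 d=-1/48
  seg 2: a=-3 b=-19/24 c=1/16 d=-1/144
S(9/2) = -331/128

Δ: Δ0=-5/3, Δ1=-1, Δ2=-2/3
row 1: diag=10, rhs=4; c'=1/5, d'=2/5
row 2: denom=10−2·1/5=48/5; d'=(2−2·2/5)/(48/5)=1/8
back: M2=1/8
back: M1=2/5−1/5·1/8=3/8
M: M0=0, M1=3/8, M2=1/8, M3=0
seg 0: a=4, c=M0/2=0, d=(M1−M0)/(6·3)=1/48, b=Δ0−h0·(2M0+M1)/6=-89/48
seg 1: a=-1, c=M1/2=3/16, d=(M2−M1)/(6·2)=-1/48, b=Δ1−h1·(2M1+M2)/6=-31/24
seg 2: a=-3, c=M2/2=1/16, d=(M3−M2)/(6·3)=-1/144, b=Δ2−h2·(2M2+M3)/6=-19/24
t_q=9/2 → seg 1, τ=3/2; S=-1+-31/24·τ+3/16·τ²+-1/48·τ³=-331/128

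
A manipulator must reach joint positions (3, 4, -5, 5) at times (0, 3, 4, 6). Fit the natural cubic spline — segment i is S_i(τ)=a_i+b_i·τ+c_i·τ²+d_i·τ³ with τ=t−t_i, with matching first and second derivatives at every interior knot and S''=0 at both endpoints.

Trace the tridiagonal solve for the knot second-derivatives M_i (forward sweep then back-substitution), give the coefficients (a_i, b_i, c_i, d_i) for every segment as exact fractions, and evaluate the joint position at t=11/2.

  seg 0: a=3 b=677/141 c=0 d=-70/141
  seg 1: a=4 b=-1213/141 c=-210/47 d=574/141
  seg 2: a=-5 b=-751/141 c=364/47 d=-182/141
S(11/2) = 15/188

Δ: Δ0=1/3, Δ1=-9, Δ2=5
row 1: diag=8, rhs=-56; c'=1/8, d'=-7
row 2: denom=6−1·1/8=47/8; d'=(84−1·-7)/(47/8)=728/47
back: M2=728/47
back: M1=-7−1/8·728/47=-420/47
M: M0=0, M1=-420/47, M2=728/47, M3=0
seg 0: a=3, c=M0/2=0, d=(M1−M0)/(6·3)=-70/141, b=Δ0−h0·(2M0+M1)/6=677/141
seg 1: a=4, c=M1/2=-210/47, d=(M2−M1)/(6·1)=574/141, b=Δ1−h1·(2M1+M2)/6=-1213/141
seg 2: a=-5, c=M2/2=364/47, d=(M3−M2)/(6·2)=-182/141, b=Δ2−h2·(2M2+M3)/6=-751/141
t_q=11/2 → seg 2, τ=3/2; S=-5+-751/141·τ+364/47·τ²+-182/141·τ³=15/188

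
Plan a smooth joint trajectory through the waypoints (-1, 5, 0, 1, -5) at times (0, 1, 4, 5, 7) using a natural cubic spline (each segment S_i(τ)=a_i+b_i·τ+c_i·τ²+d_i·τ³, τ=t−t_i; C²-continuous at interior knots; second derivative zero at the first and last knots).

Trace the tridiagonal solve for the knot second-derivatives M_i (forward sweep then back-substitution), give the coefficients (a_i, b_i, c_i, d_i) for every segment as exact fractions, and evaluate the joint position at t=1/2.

  seg 0: a=-1 b=7057/966 c=0 d=-1261/966
  seg 1: a=5 b=1637/483 c=-1261/322 d=2155/2898
  seg 2: a=0 b=-29/966 c=447/161 d=-241/138
  seg 3: a=1 b=137/483 c=-793/322 d=793/1932
S(1/2) = 6413/2576

Δ: Δ0=6, Δ1=-5/3, Δ2=1, Δ3=-3
row 1: diag=8, rhs=-46; c'=3/8, d'=-23/4
row 2: denom=8−3·3/8=55/8; d'=(16−3·-23/4)/(55/8)=266/55
row 3: denom=6−1·8/55=322/55; d'=(-24−1·266/55)/(322/55)=-793/161
back: M3=-793/161
back: M2=266/55−8/55·-793/161=894/161
back: M1=-23/4−3/8·894/161=-1261/161
M: M0=0, M1=-1261/161, M2=894/161, M3=-793/161, M4=0
seg 0: a=-1, c=M0/2=0, d=(M1−M0)/(6·1)=-1261/966, b=Δ0−h0·(2M0+M1)/6=7057/966
seg 1: a=5, c=M1/2=-1261/322, d=(M2−M1)/(6·3)=2155/2898, b=Δ1−h1·(2M1+M2)/6=1637/483
seg 2: a=0, c=M2/2=447/161, d=(M3−M2)/(6·1)=-241/138, b=Δ2−h2·(2M2+M3)/6=-29/966
seg 3: a=1, c=M3/2=-793/322, d=(M4−M3)/(6·2)=793/1932, b=Δ3−h3·(2M3+M4)/6=137/483
t_q=1/2 → seg 0, τ=1/2; S=-1+7057/966·τ+0·τ²+-1261/966·τ³=6413/2576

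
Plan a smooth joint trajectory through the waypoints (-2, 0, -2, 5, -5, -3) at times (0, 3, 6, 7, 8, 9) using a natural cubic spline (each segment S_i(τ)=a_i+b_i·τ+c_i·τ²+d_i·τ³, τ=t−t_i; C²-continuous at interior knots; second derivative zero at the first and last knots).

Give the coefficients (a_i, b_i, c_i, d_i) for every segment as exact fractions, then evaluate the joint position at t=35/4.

  seg 0: a=-2 b=1019/419 c=0 d=-2219/11313
  seg 1: a=0 b=-1200/419 c=-2219/1257 d=9419/11313
  seg 2: a=-2 b=3781/419 c=2400/419 d=-3248/419
  seg 3: a=5 b=-1163/419 c=-7344/419 d=4317/419
  seg 4: a=-5 b=-2900/419 c=5607/419 d=-1869/419
S(35/4) = -121891/26816

Δ: Δ0=2/3, Δ1=-2/3, Δ2=7, Δ3=-10, Δ4=2
row 1: diag=12, rhs=-8; c'=1/4, d'=-2/3
row 2: denom=8−3·1/4=29/4; d'=(46−3·-2/3)/(29/4)=192/29
row 3: denom=4−1·4/29=112/29; d'=(-102−1·192/29)/(112/29)=-225/8
row 4: denom=4−1·29/112=419/112; d'=(72−1·-225/8)/(419/112)=11214/419
back: M4=11214/419
back: M3=-225/8−29/112·11214/419=-14688/419
back: M2=192/29−4/29·-14688/419=4800/419
back: M1=-2/3−1/4·4800/419=-4438/1257
M: M0=0, M1=-4438/1257, M2=4800/419, M3=-14688/419, M4=11214/419, M5=0
seg 0: a=-2, c=M0/2=0, d=(M1−M0)/(6·3)=-2219/11313, b=Δ0−h0·(2M0+M1)/6=1019/419
seg 1: a=0, c=M1/2=-2219/1257, d=(M2−M1)/(6·3)=9419/11313, b=Δ1−h1·(2M1+M2)/6=-1200/419
seg 2: a=-2, c=M2/2=2400/419, d=(M3−M2)/(6·1)=-3248/419, b=Δ2−h2·(2M2+M3)/6=3781/419
seg 3: a=5, c=M3/2=-7344/419, d=(M4−M3)/(6·1)=4317/419, b=Δ3−h3·(2M3+M4)/6=-1163/419
seg 4: a=-5, c=M4/2=5607/419, d=(M5−M4)/(6·1)=-1869/419, b=Δ4−h4·(2M4+M5)/6=-2900/419
t_q=35/4 → seg 4, τ=3/4; S=-5+-2900/419·τ+5607/419·τ²+-1869/419·τ³=-121891/26816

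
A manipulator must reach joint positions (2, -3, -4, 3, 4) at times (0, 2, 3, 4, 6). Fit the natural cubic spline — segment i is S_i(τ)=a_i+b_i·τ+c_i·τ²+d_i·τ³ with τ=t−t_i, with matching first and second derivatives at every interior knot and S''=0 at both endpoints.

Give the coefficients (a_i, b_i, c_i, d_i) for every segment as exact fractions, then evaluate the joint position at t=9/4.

  seg 0: a=2 b=-145/66 c=0 d=-5/66
  seg 1: a=-3 b=-205/66 c=-5/11 d=169/66
  seg 2: a=-4 b=11/3 c=159/22 d=-257/66
  seg 3: a=3 b=425/66 c=-49/11 d=49/66
S(9/4) = -5301/1408

Δ: Δ0=-5/2, Δ1=-1, Δ2=7, Δ3=1/2
row 1: diag=6, rhs=9; c'=1/6, d'=3/2
row 2: denom=4−1·1/6=23/6; d'=(48−1·3/2)/(23/6)=279/23
row 3: denom=6−1·6/23=132/23; d'=(-39−1·279/23)/(132/23)=-98/11
back: M3=-98/11
back: M2=279/23−6/23·-98/11=159/11
back: M1=3/2−1/6·159/11=-10/11
M: M0=0, M1=-10/11, M2=159/11, M3=-98/11, M4=0
seg 0: a=2, c=M0/2=0, d=(M1−M0)/(6·2)=-5/66, b=Δ0−h0·(2M0+M1)/6=-145/66
seg 1: a=-3, c=M1/2=-5/11, d=(M2−M1)/(6·1)=169/66, b=Δ1−h1·(2M1+M2)/6=-205/66
seg 2: a=-4, c=M2/2=159/22, d=(M3−M2)/(6·1)=-257/66, b=Δ2−h2·(2M2+M3)/6=11/3
seg 3: a=3, c=M3/2=-49/11, d=(M4−M3)/(6·2)=49/66, b=Δ3−h3·(2M3+M4)/6=425/66
t_q=9/4 → seg 1, τ=1/4; S=-3+-205/66·τ+-5/11·τ²+169/66·τ³=-5301/1408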